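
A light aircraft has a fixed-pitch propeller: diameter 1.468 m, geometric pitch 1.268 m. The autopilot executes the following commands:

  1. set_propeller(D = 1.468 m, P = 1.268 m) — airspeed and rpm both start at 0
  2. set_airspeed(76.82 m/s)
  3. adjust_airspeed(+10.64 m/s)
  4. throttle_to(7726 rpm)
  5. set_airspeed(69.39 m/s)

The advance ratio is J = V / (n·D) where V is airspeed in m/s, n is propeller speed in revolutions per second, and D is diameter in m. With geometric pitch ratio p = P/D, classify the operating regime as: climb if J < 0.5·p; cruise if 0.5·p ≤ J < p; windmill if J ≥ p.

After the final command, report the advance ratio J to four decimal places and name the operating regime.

J = 0.3671, regime = climb

set_propeller: D = 1.468 m, P = 1.268 m (p = P/D = 0.863760); state ← (V=0, rpm=0)
set_airspeed(76.82): V ← 76.82 m/s
adjust_airspeed(+10.64): V ← 76.82 +10.64 = 87.46 m/s
throttle_to(7726): rpm ← 7726
set_airspeed(69.39): V ← 69.39 m/s
final state: V = 69.39 m/s, rpm = 7726 → n = rpm/60 = 128.766667 rev/s
J = V / (n·D) = 69.39 / (128.766667 × 1.468) = 0.367086
regime bands: climb J<0.4319 | cruise [0.4319, 0.8638) | windmill J≥0.8638
J = 0.3671 → climb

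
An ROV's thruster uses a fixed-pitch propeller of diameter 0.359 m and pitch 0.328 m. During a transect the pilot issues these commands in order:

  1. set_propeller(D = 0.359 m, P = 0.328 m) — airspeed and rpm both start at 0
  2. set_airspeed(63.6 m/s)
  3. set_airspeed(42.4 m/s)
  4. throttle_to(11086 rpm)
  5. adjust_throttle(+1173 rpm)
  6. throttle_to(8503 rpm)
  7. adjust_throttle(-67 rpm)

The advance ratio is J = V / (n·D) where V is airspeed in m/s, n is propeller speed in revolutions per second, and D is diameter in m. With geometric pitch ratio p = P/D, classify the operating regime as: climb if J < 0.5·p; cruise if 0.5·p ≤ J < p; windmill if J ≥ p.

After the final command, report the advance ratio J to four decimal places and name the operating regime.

set_propeller: D = 0.359 m, P = 0.328 m (p = P/D = 0.913649); state ← (V=0, rpm=0)
set_airspeed(63.6): V ← 63.6 m/s
set_airspeed(42.4): V ← 42.4 m/s
throttle_to(11086): rpm ← 11086
adjust_throttle(+1173): rpm ← 11086 +1173 = 12259
throttle_to(8503): rpm ← 8503
adjust_throttle(-67): rpm ← 8503 -67 = 8436
final state: V = 42.4 m/s, rpm = 8436 → n = rpm/60 = 140.600000 rev/s
J = V / (n·D) = 42.4 / (140.600000 × 0.359) = 0.840013
regime bands: climb J<0.4568 | cruise [0.4568, 0.9136) | windmill J≥0.9136
J = 0.8400 → cruise

J = 0.8400, regime = cruise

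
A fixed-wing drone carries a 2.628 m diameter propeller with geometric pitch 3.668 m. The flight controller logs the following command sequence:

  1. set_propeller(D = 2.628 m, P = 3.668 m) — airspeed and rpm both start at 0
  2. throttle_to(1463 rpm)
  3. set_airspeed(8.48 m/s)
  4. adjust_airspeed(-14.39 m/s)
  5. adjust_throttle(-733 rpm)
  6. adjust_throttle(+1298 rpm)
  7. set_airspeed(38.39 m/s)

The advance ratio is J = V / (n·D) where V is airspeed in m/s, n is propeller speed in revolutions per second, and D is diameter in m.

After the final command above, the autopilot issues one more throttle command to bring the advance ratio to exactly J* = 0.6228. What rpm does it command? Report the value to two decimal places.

rpm = 1407.33

set_propeller: D = 2.628 m, P = 3.668 m (p = P/D = 1.395738); state ← (V=0, rpm=0)
throttle_to(1463): rpm ← 1463
set_airspeed(8.48): V ← 8.48 m/s
adjust_airspeed(-14.39): V ← 8.48 -14.39 = -5.91 m/s
adjust_throttle(-733): rpm ← 1463 -733 = 730
adjust_throttle(+1298): rpm ← 730 +1298 = 2028
set_airspeed(38.39): V ← 38.39 m/s
final state: V = 38.39 m/s, rpm = 2028 → n = rpm/60 = 33.800000 rev/s
target J* = 0.6228; solve J* = V/(n·D) for n: n = V/(J*·D) = 38.39/(0.6228 × 2.628) = 23.455470 rev/s
rpm = 60·n = 1407.328225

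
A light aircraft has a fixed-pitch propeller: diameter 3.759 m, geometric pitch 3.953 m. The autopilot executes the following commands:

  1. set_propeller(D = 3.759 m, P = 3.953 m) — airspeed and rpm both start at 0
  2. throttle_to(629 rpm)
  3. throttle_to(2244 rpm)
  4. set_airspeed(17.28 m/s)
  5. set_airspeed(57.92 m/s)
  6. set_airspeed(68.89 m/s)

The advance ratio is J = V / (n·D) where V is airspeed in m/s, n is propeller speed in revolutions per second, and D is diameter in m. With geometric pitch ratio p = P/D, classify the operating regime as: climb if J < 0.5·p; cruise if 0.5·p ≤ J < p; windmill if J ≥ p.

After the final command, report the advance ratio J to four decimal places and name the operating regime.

J = 0.4900, regime = climb

set_propeller: D = 3.759 m, P = 3.953 m (p = P/D = 1.051609); state ← (V=0, rpm=0)
throttle_to(629): rpm ← 629
throttle_to(2244): rpm ← 2244
set_airspeed(17.28): V ← 17.28 m/s
set_airspeed(57.92): V ← 57.92 m/s
set_airspeed(68.89): V ← 68.89 m/s
final state: V = 68.89 m/s, rpm = 2244 → n = rpm/60 = 37.400000 rev/s
J = V / (n·D) = 68.89 / (37.400000 × 3.759) = 0.490018
regime bands: climb J<0.5258 | cruise [0.5258, 1.0516) | windmill J≥1.0516
J = 0.4900 → climb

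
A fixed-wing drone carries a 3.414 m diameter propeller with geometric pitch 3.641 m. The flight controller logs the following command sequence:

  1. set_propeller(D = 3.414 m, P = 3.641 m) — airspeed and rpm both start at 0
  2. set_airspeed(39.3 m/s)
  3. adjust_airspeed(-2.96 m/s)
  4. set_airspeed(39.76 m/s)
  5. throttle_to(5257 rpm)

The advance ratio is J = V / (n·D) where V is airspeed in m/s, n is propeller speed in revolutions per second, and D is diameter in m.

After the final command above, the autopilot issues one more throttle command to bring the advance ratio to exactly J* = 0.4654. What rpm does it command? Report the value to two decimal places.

rpm = 1501.44

set_propeller: D = 3.414 m, P = 3.641 m (p = P/D = 1.066491); state ← (V=0, rpm=0)
set_airspeed(39.3): V ← 39.3 m/s
adjust_airspeed(-2.96): V ← 39.3 -2.96 = 36.34 m/s
set_airspeed(39.76): V ← 39.76 m/s
throttle_to(5257): rpm ← 5257
final state: V = 39.76 m/s, rpm = 5257 → n = rpm/60 = 87.616667 rev/s
target J* = 0.4654; solve J* = V/(n·D) for n: n = V/(J*·D) = 39.76/(0.4654 × 3.414) = 25.023986 rev/s
rpm = 60·n = 1501.439131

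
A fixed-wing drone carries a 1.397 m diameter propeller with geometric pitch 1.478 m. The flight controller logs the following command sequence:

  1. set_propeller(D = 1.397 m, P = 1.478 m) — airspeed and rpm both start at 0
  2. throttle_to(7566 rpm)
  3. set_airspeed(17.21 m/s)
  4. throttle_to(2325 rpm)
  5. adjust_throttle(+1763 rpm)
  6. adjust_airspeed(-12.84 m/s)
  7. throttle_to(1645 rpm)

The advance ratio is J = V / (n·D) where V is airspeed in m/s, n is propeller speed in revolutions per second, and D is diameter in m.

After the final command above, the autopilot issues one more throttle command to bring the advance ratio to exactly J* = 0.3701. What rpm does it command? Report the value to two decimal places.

set_propeller: D = 1.397 m, P = 1.478 m (p = P/D = 1.057981); state ← (V=0, rpm=0)
throttle_to(7566): rpm ← 7566
set_airspeed(17.21): V ← 17.21 m/s
throttle_to(2325): rpm ← 2325
adjust_throttle(+1763): rpm ← 2325 +1763 = 4088
adjust_airspeed(-12.84): V ← 17.21 -12.84 = 4.37 m/s
throttle_to(1645): rpm ← 1645
final state: V = 4.37 m/s, rpm = 1645 → n = rpm/60 = 27.416667 rev/s
target J* = 0.3701; solve J* = V/(n·D) for n: n = V/(J*·D) = 4.37/(0.3701 × 1.397) = 8.452126 rev/s
rpm = 60·n = 507.127540

rpm = 507.13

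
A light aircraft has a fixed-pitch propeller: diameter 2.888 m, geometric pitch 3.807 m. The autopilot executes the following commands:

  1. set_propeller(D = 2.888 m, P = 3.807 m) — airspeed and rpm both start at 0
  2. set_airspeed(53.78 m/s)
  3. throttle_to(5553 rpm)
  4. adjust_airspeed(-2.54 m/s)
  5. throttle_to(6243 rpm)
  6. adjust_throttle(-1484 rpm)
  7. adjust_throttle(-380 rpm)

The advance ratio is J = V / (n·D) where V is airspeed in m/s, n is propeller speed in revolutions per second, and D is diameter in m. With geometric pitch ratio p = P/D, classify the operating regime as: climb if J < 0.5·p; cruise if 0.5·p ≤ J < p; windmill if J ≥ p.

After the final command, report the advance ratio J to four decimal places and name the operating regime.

set_propeller: D = 2.888 m, P = 3.807 m (p = P/D = 1.318213); state ← (V=0, rpm=0)
set_airspeed(53.78): V ← 53.78 m/s
throttle_to(5553): rpm ← 5553
adjust_airspeed(-2.54): V ← 53.78 -2.54 = 51.24 m/s
throttle_to(6243): rpm ← 6243
adjust_throttle(-1484): rpm ← 6243 -1484 = 4759
adjust_throttle(-380): rpm ← 4759 -380 = 4379
final state: V = 51.24 m/s, rpm = 4379 → n = rpm/60 = 72.983333 rev/s
J = V / (n·D) = 51.24 / (72.983333 × 2.888) = 0.243102
regime bands: climb J<0.6591 | cruise [0.6591, 1.3182) | windmill J≥1.3182
J = 0.2431 → climb

J = 0.2431, regime = climb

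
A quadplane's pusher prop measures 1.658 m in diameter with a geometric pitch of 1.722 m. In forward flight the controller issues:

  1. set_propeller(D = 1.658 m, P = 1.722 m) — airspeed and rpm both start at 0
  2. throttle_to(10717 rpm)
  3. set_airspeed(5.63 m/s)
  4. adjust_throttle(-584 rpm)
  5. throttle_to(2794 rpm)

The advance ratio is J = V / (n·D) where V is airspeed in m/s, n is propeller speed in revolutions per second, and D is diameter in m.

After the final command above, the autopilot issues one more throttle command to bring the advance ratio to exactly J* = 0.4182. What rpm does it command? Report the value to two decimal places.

set_propeller: D = 1.658 m, P = 1.722 m (p = P/D = 1.038601); state ← (V=0, rpm=0)
throttle_to(10717): rpm ← 10717
set_airspeed(5.63): V ← 5.63 m/s
adjust_throttle(-584): rpm ← 10717 -584 = 10133
throttle_to(2794): rpm ← 2794
final state: V = 5.63 m/s, rpm = 2794 → n = rpm/60 = 46.566667 rev/s
target J* = 0.4182; solve J* = V/(n·D) for n: n = V/(J*·D) = 5.63/(0.4182 × 1.658) = 8.119697 rev/s
rpm = 60·n = 487.181839

rpm = 487.18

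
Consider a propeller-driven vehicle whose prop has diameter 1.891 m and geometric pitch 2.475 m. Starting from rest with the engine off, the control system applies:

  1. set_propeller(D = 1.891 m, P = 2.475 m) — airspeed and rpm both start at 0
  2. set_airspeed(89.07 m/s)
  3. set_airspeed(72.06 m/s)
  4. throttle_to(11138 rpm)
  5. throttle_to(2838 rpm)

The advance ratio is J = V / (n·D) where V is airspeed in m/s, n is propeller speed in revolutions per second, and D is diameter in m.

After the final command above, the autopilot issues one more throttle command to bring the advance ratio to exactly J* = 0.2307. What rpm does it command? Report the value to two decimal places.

rpm = 9910.75

set_propeller: D = 1.891 m, P = 2.475 m (p = P/D = 1.308831); state ← (V=0, rpm=0)
set_airspeed(89.07): V ← 89.07 m/s
set_airspeed(72.06): V ← 72.06 m/s
throttle_to(11138): rpm ← 11138
throttle_to(2838): rpm ← 2838
final state: V = 72.06 m/s, rpm = 2838 → n = rpm/60 = 47.300000 rev/s
target J* = 0.2307; solve J* = V/(n·D) for n: n = V/(J*·D) = 72.06/(0.2307 × 1.891) = 165.179115 rev/s
rpm = 60·n = 9910.746889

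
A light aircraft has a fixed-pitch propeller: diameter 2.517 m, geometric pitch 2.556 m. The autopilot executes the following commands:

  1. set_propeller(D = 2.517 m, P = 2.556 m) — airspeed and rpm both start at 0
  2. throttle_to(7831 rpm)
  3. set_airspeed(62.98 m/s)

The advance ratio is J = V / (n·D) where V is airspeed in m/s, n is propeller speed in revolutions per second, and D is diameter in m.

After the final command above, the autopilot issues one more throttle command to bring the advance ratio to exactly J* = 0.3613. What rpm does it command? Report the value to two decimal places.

set_propeller: D = 2.517 m, P = 2.556 m (p = P/D = 1.015495); state ← (V=0, rpm=0)
throttle_to(7831): rpm ← 7831
set_airspeed(62.98): V ← 62.98 m/s
final state: V = 62.98 m/s, rpm = 7831 → n = rpm/60 = 130.516667 rev/s
target J* = 0.3613; solve J* = V/(n·D) for n: n = V/(J*·D) = 62.98/(0.3613 × 2.517) = 69.255055 rev/s
rpm = 60·n = 4155.303306

rpm = 4155.30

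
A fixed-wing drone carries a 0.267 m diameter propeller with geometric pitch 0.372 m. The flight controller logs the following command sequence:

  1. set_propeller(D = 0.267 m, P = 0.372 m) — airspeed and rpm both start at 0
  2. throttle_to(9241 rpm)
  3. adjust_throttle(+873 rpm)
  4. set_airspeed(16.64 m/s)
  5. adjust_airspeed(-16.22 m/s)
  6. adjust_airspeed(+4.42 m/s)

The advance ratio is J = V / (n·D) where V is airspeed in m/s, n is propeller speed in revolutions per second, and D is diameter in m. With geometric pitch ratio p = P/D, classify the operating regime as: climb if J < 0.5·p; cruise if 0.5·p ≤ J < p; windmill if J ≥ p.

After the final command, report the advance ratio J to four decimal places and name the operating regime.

J = 0.1075, regime = climb

set_propeller: D = 0.267 m, P = 0.372 m (p = P/D = 1.393258); state ← (V=0, rpm=0)
throttle_to(9241): rpm ← 9241
adjust_throttle(+873): rpm ← 9241 +873 = 10114
set_airspeed(16.64): V ← 16.64 m/s
adjust_airspeed(-16.22): V ← 16.64 -16.22 = 0.42 m/s
adjust_airspeed(+4.42): V ← 0.42 +4.42 = 4.84 m/s
final state: V = 4.84 m/s, rpm = 10114 → n = rpm/60 = 168.566667 rev/s
J = V / (n·D) = 4.84 / (168.566667 × 0.267) = 0.107538
regime bands: climb J<0.6966 | cruise [0.6966, 1.3933) | windmill J≥1.3933
J = 0.1075 → climb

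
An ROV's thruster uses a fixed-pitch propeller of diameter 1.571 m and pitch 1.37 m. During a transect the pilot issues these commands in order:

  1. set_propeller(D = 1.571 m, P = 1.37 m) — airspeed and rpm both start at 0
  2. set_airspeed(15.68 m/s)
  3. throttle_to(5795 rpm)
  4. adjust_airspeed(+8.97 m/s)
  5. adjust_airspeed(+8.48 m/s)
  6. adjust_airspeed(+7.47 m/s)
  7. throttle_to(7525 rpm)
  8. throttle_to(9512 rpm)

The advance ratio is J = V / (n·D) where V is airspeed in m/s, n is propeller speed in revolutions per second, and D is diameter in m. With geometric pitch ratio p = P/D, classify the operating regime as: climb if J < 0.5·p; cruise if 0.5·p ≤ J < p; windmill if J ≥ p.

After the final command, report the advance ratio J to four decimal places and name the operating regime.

set_propeller: D = 1.571 m, P = 1.37 m (p = P/D = 0.872056); state ← (V=0, rpm=0)
set_airspeed(15.68): V ← 15.68 m/s
throttle_to(5795): rpm ← 5795
adjust_airspeed(+8.97): V ← 15.68 +8.97 = 24.65 m/s
adjust_airspeed(+8.48): V ← 24.65 +8.48 = 33.13 m/s
adjust_airspeed(+7.47): V ← 33.13 +7.47 = 40.6 m/s
throttle_to(7525): rpm ← 7525
throttle_to(9512): rpm ← 9512
final state: V = 40.6 m/s, rpm = 9512 → n = rpm/60 = 158.533333 rev/s
J = V / (n·D) = 40.6 / (158.533333 × 1.571) = 0.163016
regime bands: climb J<0.4360 | cruise [0.4360, 0.8721) | windmill J≥0.8721
J = 0.1630 → climb

J = 0.1630, regime = climb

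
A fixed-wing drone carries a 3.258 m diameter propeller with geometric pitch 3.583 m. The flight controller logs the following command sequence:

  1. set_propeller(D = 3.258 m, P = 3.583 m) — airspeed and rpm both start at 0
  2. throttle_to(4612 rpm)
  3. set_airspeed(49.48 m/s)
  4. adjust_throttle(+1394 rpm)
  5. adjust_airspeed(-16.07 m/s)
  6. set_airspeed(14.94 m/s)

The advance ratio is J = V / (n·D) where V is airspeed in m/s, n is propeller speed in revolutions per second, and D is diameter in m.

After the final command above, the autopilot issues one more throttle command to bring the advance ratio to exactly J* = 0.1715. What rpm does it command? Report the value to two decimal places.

rpm = 1604.30

set_propeller: D = 3.258 m, P = 3.583 m (p = P/D = 1.099754); state ← (V=0, rpm=0)
throttle_to(4612): rpm ← 4612
set_airspeed(49.48): V ← 49.48 m/s
adjust_throttle(+1394): rpm ← 4612 +1394 = 6006
adjust_airspeed(-16.07): V ← 49.48 -16.07 = 33.41 m/s
set_airspeed(14.94): V ← 14.94 m/s
final state: V = 14.94 m/s, rpm = 6006 → n = rpm/60 = 100.100000 rev/s
target J* = 0.1715; solve J* = V/(n·D) for n: n = V/(J*·D) = 14.94/(0.1715 × 3.258) = 26.738399 rev/s
rpm = 60·n = 1604.303916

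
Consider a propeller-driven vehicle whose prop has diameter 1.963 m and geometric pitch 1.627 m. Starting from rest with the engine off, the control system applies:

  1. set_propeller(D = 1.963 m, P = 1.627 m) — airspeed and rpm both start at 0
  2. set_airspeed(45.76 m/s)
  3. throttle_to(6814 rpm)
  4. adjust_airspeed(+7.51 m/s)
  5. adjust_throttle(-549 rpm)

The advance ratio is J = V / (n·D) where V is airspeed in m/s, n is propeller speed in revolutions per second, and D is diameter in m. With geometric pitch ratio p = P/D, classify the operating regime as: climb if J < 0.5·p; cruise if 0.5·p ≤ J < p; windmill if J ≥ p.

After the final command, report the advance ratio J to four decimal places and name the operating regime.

set_propeller: D = 1.963 m, P = 1.627 m (p = P/D = 0.828833); state ← (V=0, rpm=0)
set_airspeed(45.76): V ← 45.76 m/s
throttle_to(6814): rpm ← 6814
adjust_airspeed(+7.51): V ← 45.76 +7.51 = 53.27 m/s
adjust_throttle(-549): rpm ← 6814 -549 = 6265
final state: V = 53.27 m/s, rpm = 6265 → n = rpm/60 = 104.416667 rev/s
J = V / (n·D) = 53.27 / (104.416667 × 1.963) = 0.259892
regime bands: climb J<0.4144 | cruise [0.4144, 0.8288) | windmill J≥0.8288
J = 0.2599 → climb

J = 0.2599, regime = climb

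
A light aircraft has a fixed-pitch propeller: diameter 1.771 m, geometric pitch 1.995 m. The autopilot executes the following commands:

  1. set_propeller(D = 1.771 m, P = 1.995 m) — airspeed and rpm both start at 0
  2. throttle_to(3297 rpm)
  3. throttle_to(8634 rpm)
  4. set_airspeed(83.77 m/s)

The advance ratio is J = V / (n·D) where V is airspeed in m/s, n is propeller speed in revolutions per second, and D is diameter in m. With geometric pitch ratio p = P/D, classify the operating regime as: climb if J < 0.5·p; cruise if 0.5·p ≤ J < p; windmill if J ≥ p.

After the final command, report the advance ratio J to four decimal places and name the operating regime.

J = 0.3287, regime = climb

set_propeller: D = 1.771 m, P = 1.995 m (p = P/D = 1.126482); state ← (V=0, rpm=0)
throttle_to(3297): rpm ← 3297
throttle_to(8634): rpm ← 8634
set_airspeed(83.77): V ← 83.77 m/s
final state: V = 83.77 m/s, rpm = 8634 → n = rpm/60 = 143.900000 rev/s
J = V / (n·D) = 83.77 / (143.900000 × 1.771) = 0.328707
regime bands: climb J<0.5632 | cruise [0.5632, 1.1265) | windmill J≥1.1265
J = 0.3287 → climb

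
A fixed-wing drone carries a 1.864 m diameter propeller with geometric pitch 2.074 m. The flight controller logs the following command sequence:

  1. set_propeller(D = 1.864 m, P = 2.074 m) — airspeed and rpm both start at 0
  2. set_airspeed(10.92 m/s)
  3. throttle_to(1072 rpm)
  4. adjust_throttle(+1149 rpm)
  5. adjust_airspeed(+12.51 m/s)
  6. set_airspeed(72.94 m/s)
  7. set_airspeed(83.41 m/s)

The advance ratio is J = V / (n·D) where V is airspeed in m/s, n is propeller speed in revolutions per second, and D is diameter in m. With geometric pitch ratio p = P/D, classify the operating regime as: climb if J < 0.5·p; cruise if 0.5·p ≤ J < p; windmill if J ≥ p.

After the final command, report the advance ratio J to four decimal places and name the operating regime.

set_propeller: D = 1.864 m, P = 2.074 m (p = P/D = 1.112661); state ← (V=0, rpm=0)
set_airspeed(10.92): V ← 10.92 m/s
throttle_to(1072): rpm ← 1072
adjust_throttle(+1149): rpm ← 1072 +1149 = 2221
adjust_airspeed(+12.51): V ← 10.92 +12.51 = 23.43 m/s
set_airspeed(72.94): V ← 72.94 m/s
set_airspeed(83.41): V ← 83.41 m/s
final state: V = 83.41 m/s, rpm = 2221 → n = rpm/60 = 37.016667 rev/s
J = V / (n·D) = 83.41 / (37.016667 × 1.864) = 1.208857
regime bands: climb J<0.5563 | cruise [0.5563, 1.1127) | windmill J≥1.1127
J = 1.2089 → windmill

J = 1.2089, regime = windmill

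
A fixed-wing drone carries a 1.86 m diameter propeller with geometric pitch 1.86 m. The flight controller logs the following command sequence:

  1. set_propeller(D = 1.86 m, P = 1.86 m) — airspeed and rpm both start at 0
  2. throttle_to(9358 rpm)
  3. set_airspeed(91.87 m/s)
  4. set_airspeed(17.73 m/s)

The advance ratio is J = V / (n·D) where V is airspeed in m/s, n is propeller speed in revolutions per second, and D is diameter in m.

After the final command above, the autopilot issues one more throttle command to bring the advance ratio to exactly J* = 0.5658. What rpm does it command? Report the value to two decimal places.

set_propeller: D = 1.86 m, P = 1.86 m (p = P/D = 1.000000); state ← (V=0, rpm=0)
throttle_to(9358): rpm ← 9358
set_airspeed(91.87): V ← 91.87 m/s
set_airspeed(17.73): V ← 17.73 m/s
final state: V = 17.73 m/s, rpm = 9358 → n = rpm/60 = 155.966667 rev/s
target J* = 0.5658; solve J* = V/(n·D) for n: n = V/(J*·D) = 17.73/(0.5658 × 1.86) = 16.847398 rev/s
rpm = 60·n = 1010.843909

rpm = 1010.84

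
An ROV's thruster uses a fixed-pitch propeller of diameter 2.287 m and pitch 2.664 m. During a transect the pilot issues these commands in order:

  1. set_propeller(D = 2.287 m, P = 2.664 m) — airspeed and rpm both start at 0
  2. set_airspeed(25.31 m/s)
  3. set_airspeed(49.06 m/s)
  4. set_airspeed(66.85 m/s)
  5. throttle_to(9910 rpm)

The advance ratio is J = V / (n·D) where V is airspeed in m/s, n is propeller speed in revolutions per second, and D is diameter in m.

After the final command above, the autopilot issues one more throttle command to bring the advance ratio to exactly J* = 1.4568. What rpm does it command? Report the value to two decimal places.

set_propeller: D = 2.287 m, P = 2.664 m (p = P/D = 1.164845); state ← (V=0, rpm=0)
set_airspeed(25.31): V ← 25.31 m/s
set_airspeed(49.06): V ← 49.06 m/s
set_airspeed(66.85): V ← 66.85 m/s
throttle_to(9910): rpm ← 9910
final state: V = 66.85 m/s, rpm = 9910 → n = rpm/60 = 165.166667 rev/s
target J* = 1.4568; solve J* = V/(n·D) for n: n = V/(J*·D) = 66.85/(1.4568 × 2.287) = 20.064822 rev/s
rpm = 60·n = 1203.889328

rpm = 1203.89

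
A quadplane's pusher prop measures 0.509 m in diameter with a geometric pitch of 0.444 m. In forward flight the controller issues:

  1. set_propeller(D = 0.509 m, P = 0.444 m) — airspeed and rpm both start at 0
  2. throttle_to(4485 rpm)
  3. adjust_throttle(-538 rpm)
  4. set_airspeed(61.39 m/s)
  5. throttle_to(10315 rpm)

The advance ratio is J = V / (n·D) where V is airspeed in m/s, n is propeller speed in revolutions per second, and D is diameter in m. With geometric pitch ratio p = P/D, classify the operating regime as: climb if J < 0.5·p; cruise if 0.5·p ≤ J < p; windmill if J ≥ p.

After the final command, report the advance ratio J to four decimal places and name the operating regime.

J = 0.7016, regime = cruise

set_propeller: D = 0.509 m, P = 0.444 m (p = P/D = 0.872299); state ← (V=0, rpm=0)
throttle_to(4485): rpm ← 4485
adjust_throttle(-538): rpm ← 4485 -538 = 3947
set_airspeed(61.39): V ← 61.39 m/s
throttle_to(10315): rpm ← 10315
final state: V = 61.39 m/s, rpm = 10315 → n = rpm/60 = 171.916667 rev/s
J = V / (n·D) = 61.39 / (171.916667 × 0.509) = 0.701555
regime bands: climb J<0.4361 | cruise [0.4361, 0.8723) | windmill J≥0.8723
J = 0.7016 → cruise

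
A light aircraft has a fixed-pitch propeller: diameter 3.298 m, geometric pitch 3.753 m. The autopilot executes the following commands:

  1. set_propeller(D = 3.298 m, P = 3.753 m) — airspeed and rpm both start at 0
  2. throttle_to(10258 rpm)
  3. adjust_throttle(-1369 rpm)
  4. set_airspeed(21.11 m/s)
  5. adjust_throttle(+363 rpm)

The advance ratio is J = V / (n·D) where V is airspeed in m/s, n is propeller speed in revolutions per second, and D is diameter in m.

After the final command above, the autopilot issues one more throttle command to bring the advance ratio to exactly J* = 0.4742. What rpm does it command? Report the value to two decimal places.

rpm = 809.89

set_propeller: D = 3.298 m, P = 3.753 m (p = P/D = 1.137962); state ← (V=0, rpm=0)
throttle_to(10258): rpm ← 10258
adjust_throttle(-1369): rpm ← 10258 -1369 = 8889
set_airspeed(21.11): V ← 21.11 m/s
adjust_throttle(+363): rpm ← 8889 +363 = 9252
final state: V = 21.11 m/s, rpm = 9252 → n = rpm/60 = 154.200000 rev/s
target J* = 0.4742; solve J* = V/(n·D) for n: n = V/(J*·D) = 21.11/(0.4742 × 3.298) = 13.498205 rev/s
rpm = 60·n = 809.892324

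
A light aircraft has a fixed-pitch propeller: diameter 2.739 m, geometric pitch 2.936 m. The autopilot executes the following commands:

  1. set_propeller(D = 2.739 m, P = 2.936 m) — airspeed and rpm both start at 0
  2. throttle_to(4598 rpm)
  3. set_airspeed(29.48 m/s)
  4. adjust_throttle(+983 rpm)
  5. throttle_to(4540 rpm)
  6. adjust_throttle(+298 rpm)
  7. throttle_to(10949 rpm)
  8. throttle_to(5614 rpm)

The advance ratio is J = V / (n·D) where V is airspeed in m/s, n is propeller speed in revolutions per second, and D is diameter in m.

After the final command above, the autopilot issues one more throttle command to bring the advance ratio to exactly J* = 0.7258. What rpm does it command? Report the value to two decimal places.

set_propeller: D = 2.739 m, P = 2.936 m (p = P/D = 1.071924); state ← (V=0, rpm=0)
throttle_to(4598): rpm ← 4598
set_airspeed(29.48): V ← 29.48 m/s
adjust_throttle(+983): rpm ← 4598 +983 = 5581
throttle_to(4540): rpm ← 4540
adjust_throttle(+298): rpm ← 4540 +298 = 4838
throttle_to(10949): rpm ← 10949
throttle_to(5614): rpm ← 5614
final state: V = 29.48 m/s, rpm = 5614 → n = rpm/60 = 93.566667 rev/s
target J* = 0.7258; solve J* = V/(n·D) for n: n = V/(J*·D) = 29.48/(0.7258 × 2.739) = 14.829226 rev/s
rpm = 60·n = 889.753558

rpm = 889.75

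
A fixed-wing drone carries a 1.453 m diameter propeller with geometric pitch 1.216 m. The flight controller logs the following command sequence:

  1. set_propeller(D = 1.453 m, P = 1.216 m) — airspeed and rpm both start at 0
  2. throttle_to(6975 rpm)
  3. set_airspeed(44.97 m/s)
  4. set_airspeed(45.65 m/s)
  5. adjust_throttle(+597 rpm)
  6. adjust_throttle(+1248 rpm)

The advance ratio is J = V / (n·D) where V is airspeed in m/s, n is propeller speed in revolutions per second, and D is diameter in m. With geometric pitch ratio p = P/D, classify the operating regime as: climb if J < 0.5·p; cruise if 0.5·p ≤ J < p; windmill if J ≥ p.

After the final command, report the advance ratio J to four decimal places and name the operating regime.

J = 0.2137, regime = climb

set_propeller: D = 1.453 m, P = 1.216 m (p = P/D = 0.836889); state ← (V=0, rpm=0)
throttle_to(6975): rpm ← 6975
set_airspeed(44.97): V ← 44.97 m/s
set_airspeed(45.65): V ← 45.65 m/s
adjust_throttle(+597): rpm ← 6975 +597 = 7572
adjust_throttle(+1248): rpm ← 7572 +1248 = 8820
final state: V = 45.65 m/s, rpm = 8820 → n = rpm/60 = 147.000000 rev/s
J = V / (n·D) = 45.65 / (147.000000 × 1.453) = 0.213726
regime bands: climb J<0.4184 | cruise [0.4184, 0.8369) | windmill J≥0.8369
J = 0.2137 → climb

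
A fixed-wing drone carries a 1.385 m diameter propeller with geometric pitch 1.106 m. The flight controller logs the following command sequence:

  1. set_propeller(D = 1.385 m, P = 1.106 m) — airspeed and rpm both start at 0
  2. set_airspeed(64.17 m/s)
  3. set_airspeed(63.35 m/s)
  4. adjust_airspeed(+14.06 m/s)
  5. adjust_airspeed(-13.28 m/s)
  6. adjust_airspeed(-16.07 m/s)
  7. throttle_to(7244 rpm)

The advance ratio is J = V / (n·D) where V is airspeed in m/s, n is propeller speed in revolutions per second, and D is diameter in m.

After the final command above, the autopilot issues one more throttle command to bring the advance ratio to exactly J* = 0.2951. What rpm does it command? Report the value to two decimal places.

rpm = 7055.31

set_propeller: D = 1.385 m, P = 1.106 m (p = P/D = 0.798556); state ← (V=0, rpm=0)
set_airspeed(64.17): V ← 64.17 m/s
set_airspeed(63.35): V ← 63.35 m/s
adjust_airspeed(+14.06): V ← 63.35 +14.06 = 77.41 m/s
adjust_airspeed(-13.28): V ← 77.41 -13.28 = 64.13 m/s
adjust_airspeed(-16.07): V ← 64.13 -16.07 = 48.06 m/s
throttle_to(7244): rpm ← 7244
final state: V = 48.06 m/s, rpm = 7244 → n = rpm/60 = 120.733333 rev/s
target J* = 0.2951; solve J* = V/(n·D) for n: n = V/(J*·D) = 48.06/(0.2951 × 1.385) = 117.588482 rev/s
rpm = 60·n = 7055.308914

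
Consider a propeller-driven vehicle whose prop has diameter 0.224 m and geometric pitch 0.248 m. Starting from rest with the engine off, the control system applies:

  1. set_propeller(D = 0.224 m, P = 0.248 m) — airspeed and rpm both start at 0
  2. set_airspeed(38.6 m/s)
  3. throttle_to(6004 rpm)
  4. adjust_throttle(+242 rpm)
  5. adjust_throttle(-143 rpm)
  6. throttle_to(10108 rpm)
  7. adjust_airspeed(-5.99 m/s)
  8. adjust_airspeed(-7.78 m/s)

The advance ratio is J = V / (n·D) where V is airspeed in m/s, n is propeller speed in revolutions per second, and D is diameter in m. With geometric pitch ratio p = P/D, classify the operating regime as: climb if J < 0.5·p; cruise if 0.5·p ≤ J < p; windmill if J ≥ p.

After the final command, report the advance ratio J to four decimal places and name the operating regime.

J = 0.6580, regime = cruise

set_propeller: D = 0.224 m, P = 0.248 m (p = P/D = 1.107143); state ← (V=0, rpm=0)
set_airspeed(38.6): V ← 38.6 m/s
throttle_to(6004): rpm ← 6004
adjust_throttle(+242): rpm ← 6004 +242 = 6246
adjust_throttle(-143): rpm ← 6246 -143 = 6103
throttle_to(10108): rpm ← 10108
adjust_airspeed(-5.99): V ← 38.6 -5.99 = 32.61 m/s
adjust_airspeed(-7.78): V ← 32.61 -7.78 = 24.83 m/s
final state: V = 24.83 m/s, rpm = 10108 → n = rpm/60 = 168.466667 rev/s
J = V / (n·D) = 24.83 / (168.466667 × 0.224) = 0.657983
regime bands: climb J<0.5536 | cruise [0.5536, 1.1071) | windmill J≥1.1071
J = 0.6580 → cruise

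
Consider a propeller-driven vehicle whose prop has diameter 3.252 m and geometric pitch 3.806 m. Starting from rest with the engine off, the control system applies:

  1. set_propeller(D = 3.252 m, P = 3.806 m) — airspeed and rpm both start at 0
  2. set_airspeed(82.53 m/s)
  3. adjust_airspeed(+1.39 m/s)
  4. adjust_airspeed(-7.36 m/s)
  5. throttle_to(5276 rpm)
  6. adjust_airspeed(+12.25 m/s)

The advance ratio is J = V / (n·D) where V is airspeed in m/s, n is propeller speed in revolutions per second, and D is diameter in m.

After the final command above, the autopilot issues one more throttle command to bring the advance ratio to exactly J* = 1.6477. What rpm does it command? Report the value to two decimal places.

set_propeller: D = 3.252 m, P = 3.806 m (p = P/D = 1.170357); state ← (V=0, rpm=0)
set_airspeed(82.53): V ← 82.53 m/s
adjust_airspeed(+1.39): V ← 82.53 +1.39 = 83.92 m/s
adjust_airspeed(-7.36): V ← 83.92 -7.36 = 76.56 m/s
throttle_to(5276): rpm ← 5276
adjust_airspeed(+12.25): V ← 76.56 +12.25 = 88.81 m/s
final state: V = 88.81 m/s, rpm = 5276 → n = rpm/60 = 87.933333 rev/s
target J* = 1.6477; solve J* = V/(n·D) for n: n = V/(J*·D) = 88.81/(1.6477 × 3.252) = 16.574224 rev/s
rpm = 60·n = 994.453411

rpm = 994.45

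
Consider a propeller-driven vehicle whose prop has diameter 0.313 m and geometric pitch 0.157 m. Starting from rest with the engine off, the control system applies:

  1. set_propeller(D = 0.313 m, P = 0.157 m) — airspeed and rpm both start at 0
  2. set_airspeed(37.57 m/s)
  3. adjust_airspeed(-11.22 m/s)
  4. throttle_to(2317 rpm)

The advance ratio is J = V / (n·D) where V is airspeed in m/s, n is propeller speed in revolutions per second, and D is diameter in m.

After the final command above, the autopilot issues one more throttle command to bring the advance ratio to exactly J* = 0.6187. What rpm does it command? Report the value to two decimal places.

set_propeller: D = 0.313 m, P = 0.157 m (p = P/D = 0.501597); state ← (V=0, rpm=0)
set_airspeed(37.57): V ← 37.57 m/s
adjust_airspeed(-11.22): V ← 37.57 -11.22 = 26.35 m/s
throttle_to(2317): rpm ← 2317
final state: V = 26.35 m/s, rpm = 2317 → n = rpm/60 = 38.616667 rev/s
target J* = 0.6187; solve J* = V/(n·D) for n: n = V/(J*·D) = 26.35/(0.6187 × 0.313) = 136.068052 rev/s
rpm = 60·n = 8164.083095

rpm = 8164.08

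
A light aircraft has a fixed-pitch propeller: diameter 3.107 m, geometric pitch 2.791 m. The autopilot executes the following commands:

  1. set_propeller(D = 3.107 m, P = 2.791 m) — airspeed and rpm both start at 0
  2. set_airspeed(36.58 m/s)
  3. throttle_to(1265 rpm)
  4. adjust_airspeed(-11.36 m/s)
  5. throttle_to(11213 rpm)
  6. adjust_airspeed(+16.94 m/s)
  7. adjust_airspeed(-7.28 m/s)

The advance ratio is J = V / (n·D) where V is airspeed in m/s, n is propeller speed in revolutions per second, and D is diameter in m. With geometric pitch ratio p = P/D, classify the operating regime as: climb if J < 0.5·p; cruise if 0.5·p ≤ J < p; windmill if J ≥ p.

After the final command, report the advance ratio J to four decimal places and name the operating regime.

set_propeller: D = 3.107 m, P = 2.791 m (p = P/D = 0.898294); state ← (V=0, rpm=0)
set_airspeed(36.58): V ← 36.58 m/s
throttle_to(1265): rpm ← 1265
adjust_airspeed(-11.36): V ← 36.58 -11.36 = 25.22 m/s
throttle_to(11213): rpm ← 11213
adjust_airspeed(+16.94): V ← 25.22 +16.94 = 42.16 m/s
adjust_airspeed(-7.28): V ← 42.16 -7.28 = 34.88 m/s
final state: V = 34.88 m/s, rpm = 11213 → n = rpm/60 = 186.883333 rev/s
J = V / (n·D) = 34.88 / (186.883333 × 3.107) = 0.060071
regime bands: climb J<0.4491 | cruise [0.4491, 0.8983) | windmill J≥0.8983
J = 0.0601 → climb

J = 0.0601, regime = climb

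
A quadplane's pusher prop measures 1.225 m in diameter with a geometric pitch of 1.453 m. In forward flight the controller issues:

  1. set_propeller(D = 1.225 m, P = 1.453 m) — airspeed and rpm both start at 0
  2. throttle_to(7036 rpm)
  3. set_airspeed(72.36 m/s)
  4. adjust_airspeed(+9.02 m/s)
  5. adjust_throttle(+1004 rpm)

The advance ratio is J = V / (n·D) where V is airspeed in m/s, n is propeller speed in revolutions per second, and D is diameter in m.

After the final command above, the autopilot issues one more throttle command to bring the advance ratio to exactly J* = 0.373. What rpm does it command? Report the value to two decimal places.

set_propeller: D = 1.225 m, P = 1.453 m (p = P/D = 1.186122); state ← (V=0, rpm=0)
throttle_to(7036): rpm ← 7036
set_airspeed(72.36): V ← 72.36 m/s
adjust_airspeed(+9.02): V ← 72.36 +9.02 = 81.38 m/s
adjust_throttle(+1004): rpm ← 7036 +1004 = 8040
final state: V = 81.38 m/s, rpm = 8040 → n = rpm/60 = 134.000000 rev/s
target J* = 0.373; solve J* = V/(n·D) for n: n = V/(J*·D) = 81.38/(0.373 × 1.225) = 178.103628 rev/s
rpm = 60·n = 10686.217651

rpm = 10686.22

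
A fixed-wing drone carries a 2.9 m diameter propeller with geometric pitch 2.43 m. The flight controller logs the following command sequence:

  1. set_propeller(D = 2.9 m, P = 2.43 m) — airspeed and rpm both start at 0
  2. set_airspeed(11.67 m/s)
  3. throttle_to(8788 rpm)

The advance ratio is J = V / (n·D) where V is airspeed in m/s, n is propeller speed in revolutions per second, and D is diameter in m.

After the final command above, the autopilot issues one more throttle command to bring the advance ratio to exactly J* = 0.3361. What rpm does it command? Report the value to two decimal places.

set_propeller: D = 2.9 m, P = 2.43 m (p = P/D = 0.837931); state ← (V=0, rpm=0)
set_airspeed(11.67): V ← 11.67 m/s
throttle_to(8788): rpm ← 8788
final state: V = 11.67 m/s, rpm = 8788 → n = rpm/60 = 146.466667 rev/s
target J* = 0.3361; solve J* = V/(n·D) for n: n = V/(J*·D) = 11.67/(0.3361 × 2.9) = 11.973038 rev/s
rpm = 60·n = 718.382255

rpm = 718.38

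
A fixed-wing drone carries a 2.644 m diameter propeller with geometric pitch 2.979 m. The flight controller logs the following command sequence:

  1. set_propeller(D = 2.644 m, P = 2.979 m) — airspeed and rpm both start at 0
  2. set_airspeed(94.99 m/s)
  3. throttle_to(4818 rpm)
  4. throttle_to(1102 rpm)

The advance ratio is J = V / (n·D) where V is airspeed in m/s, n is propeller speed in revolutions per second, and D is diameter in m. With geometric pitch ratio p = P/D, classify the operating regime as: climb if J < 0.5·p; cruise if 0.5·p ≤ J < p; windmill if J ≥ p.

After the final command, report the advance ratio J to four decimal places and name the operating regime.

J = 1.9561, regime = windmill

set_propeller: D = 2.644 m, P = 2.979 m (p = P/D = 1.126702); state ← (V=0, rpm=0)
set_airspeed(94.99): V ← 94.99 m/s
throttle_to(4818): rpm ← 4818
throttle_to(1102): rpm ← 1102
final state: V = 94.99 m/s, rpm = 1102 → n = rpm/60 = 18.366667 rev/s
J = V / (n·D) = 94.99 / (18.366667 × 2.644) = 1.956078
regime bands: climb J<0.5634 | cruise [0.5634, 1.1267) | windmill J≥1.1267
J = 1.9561 → windmill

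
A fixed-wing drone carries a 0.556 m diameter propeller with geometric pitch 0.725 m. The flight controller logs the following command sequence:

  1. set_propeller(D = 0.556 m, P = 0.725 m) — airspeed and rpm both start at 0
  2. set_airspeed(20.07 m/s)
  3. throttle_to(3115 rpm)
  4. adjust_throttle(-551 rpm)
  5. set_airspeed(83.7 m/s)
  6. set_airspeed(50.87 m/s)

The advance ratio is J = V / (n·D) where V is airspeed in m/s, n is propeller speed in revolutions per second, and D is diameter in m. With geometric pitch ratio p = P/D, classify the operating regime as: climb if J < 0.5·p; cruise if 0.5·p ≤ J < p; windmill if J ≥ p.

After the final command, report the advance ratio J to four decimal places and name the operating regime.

set_propeller: D = 0.556 m, P = 0.725 m (p = P/D = 1.303957); state ← (V=0, rpm=0)
set_airspeed(20.07): V ← 20.07 m/s
throttle_to(3115): rpm ← 3115
adjust_throttle(-551): rpm ← 3115 -551 = 2564
set_airspeed(83.7): V ← 83.7 m/s
set_airspeed(50.87): V ← 50.87 m/s
final state: V = 50.87 m/s, rpm = 2564 → n = rpm/60 = 42.733333 rev/s
J = V / (n·D) = 50.87 / (42.733333 × 0.556) = 2.141017
regime bands: climb J<0.6520 | cruise [0.6520, 1.3040) | windmill J≥1.3040
J = 2.1410 → windmill

J = 2.1410, regime = windmill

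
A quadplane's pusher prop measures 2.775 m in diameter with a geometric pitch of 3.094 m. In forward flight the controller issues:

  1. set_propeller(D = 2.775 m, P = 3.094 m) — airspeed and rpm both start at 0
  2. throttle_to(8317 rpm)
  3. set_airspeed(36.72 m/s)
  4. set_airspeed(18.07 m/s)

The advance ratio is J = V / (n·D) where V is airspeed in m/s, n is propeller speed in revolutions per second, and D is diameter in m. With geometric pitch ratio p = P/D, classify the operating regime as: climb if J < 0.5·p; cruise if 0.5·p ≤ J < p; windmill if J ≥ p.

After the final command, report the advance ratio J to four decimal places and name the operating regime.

set_propeller: D = 2.775 m, P = 3.094 m (p = P/D = 1.114955); state ← (V=0, rpm=0)
throttle_to(8317): rpm ← 8317
set_airspeed(36.72): V ← 36.72 m/s
set_airspeed(18.07): V ← 18.07 m/s
final state: V = 18.07 m/s, rpm = 8317 → n = rpm/60 = 138.616667 rev/s
J = V / (n·D) = 18.07 / (138.616667 × 2.775) = 0.046976
regime bands: climb J<0.5575 | cruise [0.5575, 1.1150) | windmill J≥1.1150
J = 0.0470 → climb

J = 0.0470, regime = climb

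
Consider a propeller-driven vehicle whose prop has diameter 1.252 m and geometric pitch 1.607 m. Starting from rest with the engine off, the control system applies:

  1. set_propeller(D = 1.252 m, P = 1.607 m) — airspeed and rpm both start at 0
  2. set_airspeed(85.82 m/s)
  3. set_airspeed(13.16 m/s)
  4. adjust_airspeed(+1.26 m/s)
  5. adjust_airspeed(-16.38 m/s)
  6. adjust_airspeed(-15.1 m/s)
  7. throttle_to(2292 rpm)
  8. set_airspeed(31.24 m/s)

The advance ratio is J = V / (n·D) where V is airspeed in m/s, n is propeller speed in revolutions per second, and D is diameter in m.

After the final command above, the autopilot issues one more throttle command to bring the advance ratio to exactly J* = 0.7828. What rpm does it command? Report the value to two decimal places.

rpm = 1912.53

set_propeller: D = 1.252 m, P = 1.607 m (p = P/D = 1.283546); state ← (V=0, rpm=0)
set_airspeed(85.82): V ← 85.82 m/s
set_airspeed(13.16): V ← 13.16 m/s
adjust_airspeed(+1.26): V ← 13.16 +1.26 = 14.42 m/s
adjust_airspeed(-16.38): V ← 14.42 -16.38 = -1.96 m/s
adjust_airspeed(-15.1): V ← -1.96 -15.1 = -17.06 m/s
throttle_to(2292): rpm ← 2292
set_airspeed(31.24): V ← 31.24 m/s
final state: V = 31.24 m/s, rpm = 2292 → n = rpm/60 = 38.200000 rev/s
target J* = 0.7828; solve J* = V/(n·D) for n: n = V/(J*·D) = 31.24/(0.7828 × 1.252) = 31.875417 rev/s
rpm = 60·n = 1912.525039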